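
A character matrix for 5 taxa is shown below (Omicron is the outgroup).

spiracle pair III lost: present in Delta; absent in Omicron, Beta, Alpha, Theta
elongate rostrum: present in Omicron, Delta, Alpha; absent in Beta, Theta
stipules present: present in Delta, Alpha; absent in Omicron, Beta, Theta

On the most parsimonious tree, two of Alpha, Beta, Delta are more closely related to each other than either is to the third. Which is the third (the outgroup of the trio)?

Beta

Character polarity is set by the outgroup: the derived state is whichever differs from the outgroup's state, so for elongate rostrum the derived state is 'absent', and for the remaining characters it is 'present'.
spiracle pair III lost (derived state 'present') is unique to Delta (autapomorphy; uninformative for grouping).
Only Beta and Theta show the derived state 'absent' for elongate rostrum, supporting them as a clade.
stipules present: derived state 'present' in Alpha and Delta only — synapomorphy for {Alpha, Delta}.
Most parsimonious ingroup topology: ((Beta,Theta),(Delta,Alpha)).
Delta and Alpha share a more recent common ancestor with each other than either does with Beta, so Beta is the least closely related of the three.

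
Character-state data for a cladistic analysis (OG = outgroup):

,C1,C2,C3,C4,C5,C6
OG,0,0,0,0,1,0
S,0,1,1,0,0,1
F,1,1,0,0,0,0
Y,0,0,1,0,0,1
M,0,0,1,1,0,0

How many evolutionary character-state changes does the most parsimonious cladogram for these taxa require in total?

Character polarity is set by the outgroup: the derived state is whichever differs from the outgroup's state, so for C5 the derived state is '0', and for the remaining characters it is '1'.
C1: derived state '1' in F only — an autapomorphy, so it tells us nothing about relationships among taxa.
C2 groups F and S, which is incompatible with the clades supported by the remaining characters; treating it as convergent (homoplasy) costs fewer steps than any alternative tree.
Only M, S, and Y show the derived state '1' for C3, supporting them as a clade.
C4: derived state '1' in M only — an autapomorphy, so it tells us nothing about relationships among taxa.
All ingroup taxa share the derived state '0' for C5; it defines the ingroup but does not resolve relationships within it.
Only S and Y show the derived state '1' for C6, supporting them as a clade.
Most parsimonious ingroup topology: (((S,Y),M),F).
Changes per character on this tree: C1: 1; C2: 2; C3: 1; C4: 1; C5: 1; C6: 1.
Total = 7.

7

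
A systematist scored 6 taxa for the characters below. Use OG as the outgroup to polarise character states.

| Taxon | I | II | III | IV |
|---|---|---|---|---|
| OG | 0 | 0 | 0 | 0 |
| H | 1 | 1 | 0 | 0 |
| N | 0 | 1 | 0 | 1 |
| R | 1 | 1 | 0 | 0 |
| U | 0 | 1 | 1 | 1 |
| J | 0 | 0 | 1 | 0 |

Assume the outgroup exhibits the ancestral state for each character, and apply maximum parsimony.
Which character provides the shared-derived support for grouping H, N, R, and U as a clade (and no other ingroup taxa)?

The outgroup has state '0' for every character, so '1' is the derived state throughout.
I (derived state '1') is shared by H and R — a synapomorphy uniting that clade.
II (derived state '1') is shared by H, N, R, and U — a synapomorphy uniting that clade.
III groups J and U, which is incompatible with the clades supported by the remaining characters; treating it as convergent (homoplasy) costs fewer steps than any alternative tree.
IV: derived state '1' in N and U only — synapomorphy for {N, U}.
Most parsimonious ingroup topology: (((H,R),(N,U)),J).
The clade {H, N, R, U} is supported by II: its derived state '1' occurs in exactly those taxa and in no other taxon (including the outgroup).

II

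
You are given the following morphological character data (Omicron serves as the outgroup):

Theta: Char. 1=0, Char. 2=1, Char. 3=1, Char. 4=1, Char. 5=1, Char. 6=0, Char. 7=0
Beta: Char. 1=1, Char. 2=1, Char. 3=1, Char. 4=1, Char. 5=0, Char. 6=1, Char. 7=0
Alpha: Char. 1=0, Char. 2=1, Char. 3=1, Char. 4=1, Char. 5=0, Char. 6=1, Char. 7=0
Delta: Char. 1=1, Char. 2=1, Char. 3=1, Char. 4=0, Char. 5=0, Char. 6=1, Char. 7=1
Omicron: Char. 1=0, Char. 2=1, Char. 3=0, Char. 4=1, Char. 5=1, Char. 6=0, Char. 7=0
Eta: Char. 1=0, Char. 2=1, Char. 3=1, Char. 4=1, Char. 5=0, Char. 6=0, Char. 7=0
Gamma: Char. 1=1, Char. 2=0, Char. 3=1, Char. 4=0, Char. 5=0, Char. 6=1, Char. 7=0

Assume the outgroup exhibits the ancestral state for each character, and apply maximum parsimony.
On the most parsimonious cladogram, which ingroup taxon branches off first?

Character polarity is set by the outgroup: the derived state is whichever differs from the outgroup's state, so for Char. 2, Char. 4, Char. 5 the derived state is '0', and for the remaining characters it is '1'.
Char. 1 (derived state '1') is shared by Beta, Delta, and Gamma — a synapomorphy uniting that clade.
Char. 2: derived state '0' in Gamma only — an autapomorphy, so it tells us nothing about relationships among taxa.
Char. 3 (derived state '1') is shared by all ingroup taxa — unites the whole ingroup.
Char. 4: derived state '0' in Delta and Gamma only — synapomorphy for {Delta, Gamma}.
Char. 5 (derived state '0') is shared by Alpha, Beta, Delta, Eta, and Gamma — a synapomorphy uniting that clade.
Char. 6: derived state '1' in Alpha, Beta, Delta, and Gamma only — synapomorphy for {Alpha, Beta, Delta, Gamma}.
Char. 7: derived state '1' in Delta only — an autapomorphy, so it tells us nothing about relationships among taxa.
Most parsimonious ingroup topology: (Theta,((((Gamma,Delta),Beta),Alpha),Eta)).
Theta is sister to the clade containing all other ingroup taxa, so it is the earliest-diverging (most basal) ingroup lineage.

Theta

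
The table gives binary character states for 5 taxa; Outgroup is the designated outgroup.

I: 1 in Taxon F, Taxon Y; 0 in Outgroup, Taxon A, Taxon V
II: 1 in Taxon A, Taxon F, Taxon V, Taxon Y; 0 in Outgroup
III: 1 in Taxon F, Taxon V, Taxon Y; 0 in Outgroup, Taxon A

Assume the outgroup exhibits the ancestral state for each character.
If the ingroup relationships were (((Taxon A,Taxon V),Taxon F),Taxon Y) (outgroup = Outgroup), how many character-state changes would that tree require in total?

5

Map each character onto (((Taxon A,Taxon V),Taxon F),Taxon Y) (rooted by Outgroup) and count the minimum state changes it requires (Fitch parsimony):
I: 2; II: 1; III: 2.
Total tree length = 5.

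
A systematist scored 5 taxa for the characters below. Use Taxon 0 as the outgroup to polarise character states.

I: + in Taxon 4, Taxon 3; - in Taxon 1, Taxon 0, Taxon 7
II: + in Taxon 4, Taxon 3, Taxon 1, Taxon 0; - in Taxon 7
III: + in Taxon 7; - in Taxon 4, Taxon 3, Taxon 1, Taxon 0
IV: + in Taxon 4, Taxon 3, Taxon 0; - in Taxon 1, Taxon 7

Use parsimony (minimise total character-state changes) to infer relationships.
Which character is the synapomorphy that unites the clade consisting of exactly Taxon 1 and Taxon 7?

Character polarity is set by the outgroup: the derived state is whichever differs from the outgroup's state, so for II, IV the derived state is '-', and for the remaining characters it is '+'.
I (derived state '+') is shared by Taxon 3 and Taxon 4 — a synapomorphy uniting that clade.
II: derived state '-' in Taxon 7 only — an autapomorphy, so it tells us nothing about relationships among taxa.
III: derived state '+' in Taxon 7 only — an autapomorphy, so it tells us nothing about relationships among taxa.
IV: derived state '-' in Taxon 1 and Taxon 7 only — synapomorphy for {Taxon 1, Taxon 7}.
Most parsimonious ingroup topology: ((Taxon 1,Taxon 7),(Taxon 3,Taxon 4)).
The clade {Taxon 1, Taxon 7} is supported by IV: its derived state '-' occurs in exactly those taxa and in no other taxon (including the outgroup).

IV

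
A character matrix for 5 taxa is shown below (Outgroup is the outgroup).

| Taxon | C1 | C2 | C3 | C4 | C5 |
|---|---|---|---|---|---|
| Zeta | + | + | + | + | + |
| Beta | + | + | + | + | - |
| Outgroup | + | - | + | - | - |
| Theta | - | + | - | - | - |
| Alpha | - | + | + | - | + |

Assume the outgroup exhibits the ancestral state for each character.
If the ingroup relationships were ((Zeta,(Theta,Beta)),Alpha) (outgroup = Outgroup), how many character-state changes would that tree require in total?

Map each character onto ((Zeta,(Theta,Beta)),Alpha) (rooted by Outgroup) and count the minimum state changes it requires (Fitch parsimony):
C1: 2; C2: 1; C3: 1; C4: 2; C5: 2.
Total tree length = 8.

8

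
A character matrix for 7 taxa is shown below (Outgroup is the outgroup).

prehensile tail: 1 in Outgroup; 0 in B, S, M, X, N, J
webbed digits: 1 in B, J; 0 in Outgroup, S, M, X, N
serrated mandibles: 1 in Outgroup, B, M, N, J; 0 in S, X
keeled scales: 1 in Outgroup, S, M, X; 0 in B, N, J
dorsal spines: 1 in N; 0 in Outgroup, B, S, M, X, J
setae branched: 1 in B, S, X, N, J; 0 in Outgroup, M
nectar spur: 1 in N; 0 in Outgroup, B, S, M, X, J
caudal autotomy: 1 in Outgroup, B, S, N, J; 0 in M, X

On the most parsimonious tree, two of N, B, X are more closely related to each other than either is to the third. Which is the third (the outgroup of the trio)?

X

Character polarity is set by the outgroup: the derived state is whichever differs from the outgroup's state, so for prehensile tail, serrated mandibles, keeled scales, caudal autotomy the derived state is '0', and for the remaining characters it is '1'.
prehensile tail (derived state '0') is shared by all ingroup taxa — unites the whole ingroup.
webbed digits (derived state '1') is shared by B and J — a synapomorphy uniting that clade.
serrated mandibles: derived state '0' in S and X only — synapomorphy for {S, X}.
keeled scales (derived state '0') is shared by B, J, and N — a synapomorphy uniting that clade.
dorsal spines (derived state '1') is unique to N (autapomorphy; uninformative for grouping).
setae branched: derived state '1' in B, J, N, S, and X only — synapomorphy for {B, J, N, S, X}.
nectar spur (derived state '1') is unique to N (autapomorphy; uninformative for grouping).
caudal autotomy (state '0') occurs in M and X but conflicts with the nesting implied by the other characters — most parsimoniously interpreted as homoplasy.
Most parsimonious ingroup topology: ((((B,J),N),(S,X)),M).
B and N share a more recent common ancestor with each other than either does with X, so X is the least closely related of the three.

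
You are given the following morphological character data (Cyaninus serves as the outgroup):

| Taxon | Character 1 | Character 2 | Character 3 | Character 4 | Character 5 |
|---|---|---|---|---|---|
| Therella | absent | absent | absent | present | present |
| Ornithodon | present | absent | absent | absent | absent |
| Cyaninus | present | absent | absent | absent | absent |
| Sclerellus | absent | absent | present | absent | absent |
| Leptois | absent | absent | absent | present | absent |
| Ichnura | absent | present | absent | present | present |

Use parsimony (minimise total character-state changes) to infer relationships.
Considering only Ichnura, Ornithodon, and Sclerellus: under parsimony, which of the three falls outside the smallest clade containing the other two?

Character polarity is set by the outgroup: the derived state is whichever differs from the outgroup's state, so for Character 1 the derived state is 'absent', and for the remaining characters it is 'present'.
Only Ichnura, Leptois, Sclerellus, and Therella show the derived state 'absent' for Character 1, supporting them as a clade.
Character 2 (derived state 'present') is unique to Ichnura (autapomorphy; uninformative for grouping).
Character 3: derived state 'present' in Sclerellus only — an autapomorphy, so it tells us nothing about relationships among taxa.
Character 4: derived state 'present' in Ichnura, Leptois, and Therella only — synapomorphy for {Ichnura, Leptois, Therella}.
Character 5 (derived state 'present') is shared by Ichnura and Therella — a synapomorphy uniting that clade.
Most parsimonious ingroup topology: ((Sclerellus,(Leptois,(Ichnura,Therella))),Ornithodon).
Sclerellus and Ichnura share a more recent common ancestor with each other than either does with Ornithodon, so Ornithodon is the least closely related of the three.

Ornithodon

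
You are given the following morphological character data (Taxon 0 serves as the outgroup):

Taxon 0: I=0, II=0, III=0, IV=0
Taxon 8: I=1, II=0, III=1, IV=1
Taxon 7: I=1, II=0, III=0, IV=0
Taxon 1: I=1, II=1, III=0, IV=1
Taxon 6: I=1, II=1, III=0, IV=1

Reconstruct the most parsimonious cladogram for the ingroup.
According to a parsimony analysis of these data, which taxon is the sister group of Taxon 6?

The outgroup has state '0' for every character, so '1' is the derived state throughout.
All ingroup taxa share the derived state '1' for I; it defines the ingroup but does not resolve relationships within it.
II: derived state '1' in Taxon 1 and Taxon 6 only — synapomorphy for {Taxon 1, Taxon 6}.
III (derived state '1') is unique to Taxon 8 (autapomorphy; uninformative for grouping).
IV: derived state '1' in Taxon 1, Taxon 6, and Taxon 8 only — synapomorphy for {Taxon 1, Taxon 6, Taxon 8}.
Most parsimonious ingroup topology: ((Taxon 8,(Taxon 1,Taxon 6)),Taxon 7).
Taxon 6 and Taxon 1 form a cherry on this tree, so they are sister taxa.

Taxon 1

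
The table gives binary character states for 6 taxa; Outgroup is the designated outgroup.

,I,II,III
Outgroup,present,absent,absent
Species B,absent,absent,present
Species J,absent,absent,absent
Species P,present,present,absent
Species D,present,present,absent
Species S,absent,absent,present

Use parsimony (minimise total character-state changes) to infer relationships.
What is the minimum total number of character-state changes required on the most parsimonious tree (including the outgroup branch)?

3

Character polarity is set by the outgroup: the derived state is whichever differs from the outgroup's state, so for I the derived state is 'absent', and for the remaining characters it is 'present'.
I (derived state 'absent') is shared by Species B, Species J, and Species S — a synapomorphy uniting that clade.
II: derived state 'present' in Species D and Species P only — synapomorphy for {Species D, Species P}.
Only Species B and Species S show the derived state 'present' for III, supporting them as a clade.
Most parsimonious ingroup topology: (((Species B,Species S),Species J),(Species P,Species D)).
Changes per character on this tree: I: 1; II: 1; III: 1.
Total = 3.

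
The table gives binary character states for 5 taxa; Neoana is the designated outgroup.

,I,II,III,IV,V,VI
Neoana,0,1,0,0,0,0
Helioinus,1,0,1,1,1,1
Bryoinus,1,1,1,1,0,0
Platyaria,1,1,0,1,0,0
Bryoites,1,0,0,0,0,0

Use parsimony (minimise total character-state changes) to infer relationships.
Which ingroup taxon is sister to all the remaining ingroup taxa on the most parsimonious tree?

Bryoites

Character polarity is set by the outgroup: the derived state is whichever differs from the outgroup's state, so for II the derived state is '0', and for the remaining characters it is '1'.
I (derived state '1') is shared by all ingroup taxa — unites the whole ingroup.
II groups Bryoites and Helioinus, which is incompatible with the clades supported by the remaining characters; treating it as convergent (homoplasy) costs fewer steps than any alternative tree.
III (derived state '1') is shared by Bryoinus and Helioinus — a synapomorphy uniting that clade.
IV (derived state '1') is shared by Bryoinus, Helioinus, and Platyaria — a synapomorphy uniting that clade.
V: derived state '1' in Helioinus only — an autapomorphy, so it tells us nothing about relationships among taxa.
VI (derived state '1') is unique to Helioinus (autapomorphy; uninformative for grouping).
Most parsimonious ingroup topology: (((Helioinus,Bryoinus),Platyaria),Bryoites).
Bryoites is sister to the clade containing all other ingroup taxa, so it is the earliest-diverging (most basal) ingroup lineage.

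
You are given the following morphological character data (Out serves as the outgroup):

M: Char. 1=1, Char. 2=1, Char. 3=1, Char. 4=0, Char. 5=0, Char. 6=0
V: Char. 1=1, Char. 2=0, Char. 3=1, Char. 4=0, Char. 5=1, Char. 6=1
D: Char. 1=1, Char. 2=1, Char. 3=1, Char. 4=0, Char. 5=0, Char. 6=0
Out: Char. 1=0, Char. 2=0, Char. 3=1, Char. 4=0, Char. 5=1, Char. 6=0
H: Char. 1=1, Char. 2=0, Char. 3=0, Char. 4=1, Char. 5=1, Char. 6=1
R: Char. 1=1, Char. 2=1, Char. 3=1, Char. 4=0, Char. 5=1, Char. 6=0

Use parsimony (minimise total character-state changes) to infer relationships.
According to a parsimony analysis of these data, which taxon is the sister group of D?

M

Character polarity is set by the outgroup: the derived state is whichever differs from the outgroup's state, so for Char. 3, Char. 5 the derived state is '0', and for the remaining characters it is '1'.
Char. 1 (derived state '1') is shared by all ingroup taxa — unites the whole ingroup.
Char. 2: derived state '1' in D, M, and R only — synapomorphy for {D, M, R}.
Char. 3: derived state '0' in H only — an autapomorphy, so it tells us nothing about relationships among taxa.
Char. 4 (derived state '1') is unique to H (autapomorphy; uninformative for grouping).
Char. 5: derived state '0' in D and M only — synapomorphy for {D, M}.
Char. 6: derived state '1' in H and V only — synapomorphy for {H, V}.
Most parsimonious ingroup topology: ((R,(M,D)),(V,H)).
D and M form a cherry on this tree, so they are sister taxa.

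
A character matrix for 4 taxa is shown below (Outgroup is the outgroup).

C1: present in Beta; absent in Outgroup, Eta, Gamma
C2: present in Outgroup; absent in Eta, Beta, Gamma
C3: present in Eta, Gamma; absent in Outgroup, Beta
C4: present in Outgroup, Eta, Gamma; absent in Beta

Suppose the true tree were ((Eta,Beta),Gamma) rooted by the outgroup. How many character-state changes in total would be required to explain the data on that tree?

5

Map each character onto ((Eta,Beta),Gamma) (rooted by Outgroup) and count the minimum state changes it requires (Fitch parsimony):
C1: 1; C2: 1; C3: 2; C4: 1.
Total tree length = 5.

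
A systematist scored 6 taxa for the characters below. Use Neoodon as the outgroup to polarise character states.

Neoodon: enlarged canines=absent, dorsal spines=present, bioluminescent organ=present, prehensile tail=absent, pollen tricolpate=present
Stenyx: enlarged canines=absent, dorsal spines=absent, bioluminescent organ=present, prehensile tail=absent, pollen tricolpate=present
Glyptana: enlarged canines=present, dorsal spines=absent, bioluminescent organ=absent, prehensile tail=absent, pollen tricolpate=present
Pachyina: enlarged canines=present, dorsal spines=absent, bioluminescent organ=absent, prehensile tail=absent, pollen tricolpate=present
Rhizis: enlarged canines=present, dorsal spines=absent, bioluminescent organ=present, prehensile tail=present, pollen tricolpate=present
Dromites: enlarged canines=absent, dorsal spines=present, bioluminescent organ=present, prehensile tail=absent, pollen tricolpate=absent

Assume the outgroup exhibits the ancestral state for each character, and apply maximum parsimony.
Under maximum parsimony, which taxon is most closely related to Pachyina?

Glyptana

Character polarity is set by the outgroup: the derived state is whichever differs from the outgroup's state, so for dorsal spines, bioluminescent organ, pollen tricolpate the derived state is 'absent', and for the remaining characters it is 'present'.
enlarged canines: derived state 'present' in Glyptana, Pachyina, and Rhizis only — synapomorphy for {Glyptana, Pachyina, Rhizis}.
Only Glyptana, Pachyina, Rhizis, and Stenyx show the derived state 'absent' for dorsal spines, supporting them as a clade.
bioluminescent organ (derived state 'absent') is shared by Glyptana and Pachyina — a synapomorphy uniting that clade.
prehensile tail (derived state 'present') is unique to Rhizis (autapomorphy; uninformative for grouping).
pollen tricolpate (derived state 'absent') is unique to Dromites (autapomorphy; uninformative for grouping).
Most parsimonious ingroup topology: ((Stenyx,((Glyptana,Pachyina),Rhizis)),Dromites).
Pachyina and Glyptana form a cherry on this tree, so they are sister taxa.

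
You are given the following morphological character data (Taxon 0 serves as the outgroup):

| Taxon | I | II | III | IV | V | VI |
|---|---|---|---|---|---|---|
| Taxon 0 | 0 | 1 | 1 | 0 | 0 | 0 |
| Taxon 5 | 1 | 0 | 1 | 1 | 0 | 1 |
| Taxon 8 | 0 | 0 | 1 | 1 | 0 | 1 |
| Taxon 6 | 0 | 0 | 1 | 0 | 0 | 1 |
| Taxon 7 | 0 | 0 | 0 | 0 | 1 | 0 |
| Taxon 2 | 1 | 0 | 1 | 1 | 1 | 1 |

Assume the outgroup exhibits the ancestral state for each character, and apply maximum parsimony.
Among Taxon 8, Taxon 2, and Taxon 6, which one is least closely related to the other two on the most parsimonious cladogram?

Character polarity is set by the outgroup: the derived state is whichever differs from the outgroup's state, so for II, III the derived state is '0', and for the remaining characters it is '1'.
I (derived state '1') is shared by Taxon 2 and Taxon 5 — a synapomorphy uniting that clade.
II (derived state '0') is shared by all ingroup taxa — unites the whole ingroup.
III: derived state '0' in Taxon 7 only — an autapomorphy, so it tells us nothing about relationships among taxa.
Only Taxon 2, Taxon 5, and Taxon 8 show the derived state '1' for IV, supporting them as a clade.
V (state '1') occurs in Taxon 2 and Taxon 7 but conflicts with the nesting implied by the other characters — most parsimoniously interpreted as homoplasy.
VI (derived state '1') is shared by Taxon 2, Taxon 5, Taxon 6, and Taxon 8 — a synapomorphy uniting that clade.
Most parsimonious ingroup topology: ((((Taxon 5,Taxon 2),Taxon 8),Taxon 6),Taxon 7).
Taxon 8 and Taxon 2 share a more recent common ancestor with each other than either does with Taxon 6, so Taxon 6 is the least closely related of the three.

Taxon 6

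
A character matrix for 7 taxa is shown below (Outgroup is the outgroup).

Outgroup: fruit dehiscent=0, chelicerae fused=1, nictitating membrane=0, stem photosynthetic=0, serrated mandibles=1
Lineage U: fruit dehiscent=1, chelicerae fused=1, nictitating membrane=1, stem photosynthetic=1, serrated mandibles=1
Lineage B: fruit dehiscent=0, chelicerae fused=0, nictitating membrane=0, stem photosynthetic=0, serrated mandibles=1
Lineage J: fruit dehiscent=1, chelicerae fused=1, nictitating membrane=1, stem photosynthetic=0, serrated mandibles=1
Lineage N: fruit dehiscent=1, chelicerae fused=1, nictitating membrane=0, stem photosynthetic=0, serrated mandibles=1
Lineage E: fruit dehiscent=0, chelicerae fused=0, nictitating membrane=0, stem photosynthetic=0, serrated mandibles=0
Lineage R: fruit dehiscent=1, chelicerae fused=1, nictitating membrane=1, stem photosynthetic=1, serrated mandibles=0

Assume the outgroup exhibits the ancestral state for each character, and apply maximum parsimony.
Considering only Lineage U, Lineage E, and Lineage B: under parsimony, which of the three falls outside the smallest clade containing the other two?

Lineage U

Character polarity is set by the outgroup: the derived state is whichever differs from the outgroup's state, so for chelicerae fused, serrated mandibles the derived state is '0', and for the remaining characters it is '1'.
fruit dehiscent: derived state '1' in Lineage J, Lineage N, Lineage R, and Lineage U only — synapomorphy for {Lineage J, Lineage N, Lineage R, Lineage U}.
chelicerae fused (derived state '0') is shared by Lineage B and Lineage E — a synapomorphy uniting that clade.
nictitating membrane: derived state '1' in Lineage J, Lineage R, and Lineage U only — synapomorphy for {Lineage J, Lineage R, Lineage U}.
Only Lineage R and Lineage U show the derived state '1' for stem photosynthetic, supporting them as a clade.
serrated mandibles (state '0') occurs in Lineage E and Lineage R but conflicts with the nesting implied by the other characters — most parsimoniously interpreted as homoplasy.
Most parsimonious ingroup topology: ((((Lineage U,Lineage R),Lineage J),Lineage N),(Lineage B,Lineage E)).
Lineage B and Lineage E share a more recent common ancestor with each other than either does with Lineage U, so Lineage U is the least closely related of the three.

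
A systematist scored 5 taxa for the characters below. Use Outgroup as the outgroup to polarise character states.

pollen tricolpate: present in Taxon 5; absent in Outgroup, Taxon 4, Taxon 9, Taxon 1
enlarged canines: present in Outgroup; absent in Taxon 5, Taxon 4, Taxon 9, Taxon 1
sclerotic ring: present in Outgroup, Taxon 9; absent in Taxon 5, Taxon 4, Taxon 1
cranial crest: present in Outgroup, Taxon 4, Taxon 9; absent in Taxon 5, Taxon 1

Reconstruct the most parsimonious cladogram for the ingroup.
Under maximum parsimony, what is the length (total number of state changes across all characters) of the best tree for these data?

4

Character polarity is set by the outgroup: the derived state is whichever differs from the outgroup's state, so for enlarged canines, sclerotic ring, cranial crest the derived state is 'absent', and for the remaining characters it is 'present'.
pollen tricolpate (derived state 'present') is unique to Taxon 5 (autapomorphy; uninformative for grouping).
All ingroup taxa share the derived state 'absent' for enlarged canines; it defines the ingroup but does not resolve relationships within it.
Only Taxon 1, Taxon 4, and Taxon 5 show the derived state 'absent' for sclerotic ring, supporting them as a clade.
cranial crest: derived state 'absent' in Taxon 1 and Taxon 5 only — synapomorphy for {Taxon 1, Taxon 5}.
Most parsimonious ingroup topology: (((Taxon 5,Taxon 1),Taxon 4),Taxon 9).
Changes per character on this tree: pollen tricolpate: 1; enlarged canines: 1; sclerotic ring: 1; cranial crest: 1.
Total = 4.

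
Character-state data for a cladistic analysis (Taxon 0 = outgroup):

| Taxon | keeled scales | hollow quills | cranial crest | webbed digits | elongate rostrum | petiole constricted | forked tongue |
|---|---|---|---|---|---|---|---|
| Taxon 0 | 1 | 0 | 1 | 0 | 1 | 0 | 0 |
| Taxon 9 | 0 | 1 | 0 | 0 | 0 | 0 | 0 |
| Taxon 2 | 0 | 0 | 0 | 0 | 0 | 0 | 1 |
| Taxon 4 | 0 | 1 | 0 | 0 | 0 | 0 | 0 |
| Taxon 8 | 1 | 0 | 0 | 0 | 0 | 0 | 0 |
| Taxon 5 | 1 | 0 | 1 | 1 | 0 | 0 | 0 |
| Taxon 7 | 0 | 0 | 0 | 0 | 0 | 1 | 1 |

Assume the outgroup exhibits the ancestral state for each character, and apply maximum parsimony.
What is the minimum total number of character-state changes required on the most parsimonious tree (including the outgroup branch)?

7

Character polarity is set by the outgroup: the derived state is whichever differs from the outgroup's state, so for keeled scales, cranial crest, elongate rostrum the derived state is '0', and for the remaining characters it is '1'.
Only Taxon 2, Taxon 4, Taxon 7, and Taxon 9 show the derived state '0' for keeled scales, supporting them as a clade.
hollow quills (derived state '1') is shared by Taxon 4 and Taxon 9 — a synapomorphy uniting that clade.
cranial crest: derived state '0' in Taxon 2, Taxon 4, Taxon 7, Taxon 8, and Taxon 9 only — synapomorphy for {Taxon 2, Taxon 4, Taxon 7, Taxon 8, Taxon 9}.
webbed digits: derived state '1' in Taxon 5 only — an autapomorphy, so it tells us nothing about relationships among taxa.
elongate rostrum (derived state '0') is shared by all ingroup taxa — unites the whole ingroup.
petiole constricted: derived state '1' in Taxon 7 only — an autapomorphy, so it tells us nothing about relationships among taxa.
forked tongue (derived state '1') is shared by Taxon 2 and Taxon 7 — a synapomorphy uniting that clade.
Most parsimonious ingroup topology: ((((Taxon 9,Taxon 4),(Taxon 2,Taxon 7)),Taxon 8),Taxon 5).
Changes per character on this tree: keeled scales: 1; hollow quills: 1; cranial crest: 1; webbed digits: 1; elongate rostrum: 1; petiole constricted: 1; forked tongue: 1.
Total = 7.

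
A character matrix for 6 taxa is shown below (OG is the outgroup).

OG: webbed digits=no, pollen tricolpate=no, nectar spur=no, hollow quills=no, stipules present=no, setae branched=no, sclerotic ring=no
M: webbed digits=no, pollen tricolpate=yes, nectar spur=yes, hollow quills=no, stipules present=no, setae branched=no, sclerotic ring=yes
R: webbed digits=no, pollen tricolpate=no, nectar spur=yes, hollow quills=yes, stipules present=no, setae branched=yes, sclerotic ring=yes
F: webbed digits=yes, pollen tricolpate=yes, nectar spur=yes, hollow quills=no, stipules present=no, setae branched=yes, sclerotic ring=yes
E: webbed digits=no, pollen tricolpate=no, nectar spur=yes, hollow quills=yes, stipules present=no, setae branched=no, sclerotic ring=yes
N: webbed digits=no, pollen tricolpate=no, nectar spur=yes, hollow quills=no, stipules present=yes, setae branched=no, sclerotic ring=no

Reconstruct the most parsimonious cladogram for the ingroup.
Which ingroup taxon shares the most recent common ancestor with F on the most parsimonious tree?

M

The outgroup has state 'no' for every character, so 'yes' is the derived state throughout.
webbed digits: derived state 'yes' in F only — an autapomorphy, so it tells us nothing about relationships among taxa.
pollen tricolpate (derived state 'yes') is shared by F and M — a synapomorphy uniting that clade.
nectar spur (derived state 'yes') is shared by all ingroup taxa — unites the whole ingroup.
Only E and R show the derived state 'yes' for hollow quills, supporting them as a clade.
stipules present: derived state 'yes' in N only — an autapomorphy, so it tells us nothing about relationships among taxa.
setae branched (state 'yes') occurs in F and R but conflicts with the nesting implied by the other characters — most parsimoniously interpreted as homoplasy.
sclerotic ring: derived state 'yes' in E, F, M, and R only — synapomorphy for {E, F, M, R}.
Most parsimonious ingroup topology: (((M,F),(R,E)),N).
F and M form a cherry on this tree, so they are sister taxa.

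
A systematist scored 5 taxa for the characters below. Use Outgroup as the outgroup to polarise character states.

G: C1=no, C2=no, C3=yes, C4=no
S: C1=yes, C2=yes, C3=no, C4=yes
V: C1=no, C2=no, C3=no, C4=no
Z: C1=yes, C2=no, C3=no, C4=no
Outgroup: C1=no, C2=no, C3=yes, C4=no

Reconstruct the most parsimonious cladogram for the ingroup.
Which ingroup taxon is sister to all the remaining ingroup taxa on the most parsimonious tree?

G

Character polarity is set by the outgroup: the derived state is whichever differs from the outgroup's state, so for C3 the derived state is 'no', and for the remaining characters it is 'yes'.
C1 (derived state 'yes') is shared by S and Z — a synapomorphy uniting that clade.
C2 (derived state 'yes') is unique to S (autapomorphy; uninformative for grouping).
C3 (derived state 'no') is shared by S, V, and Z — a synapomorphy uniting that clade.
C4: derived state 'yes' in S only — an autapomorphy, so it tells us nothing about relationships among taxa.
Most parsimonious ingroup topology: (((Z,S),V),G).
G is sister to the clade containing all other ingroup taxa, so it is the earliest-diverging (most basal) ingroup lineage.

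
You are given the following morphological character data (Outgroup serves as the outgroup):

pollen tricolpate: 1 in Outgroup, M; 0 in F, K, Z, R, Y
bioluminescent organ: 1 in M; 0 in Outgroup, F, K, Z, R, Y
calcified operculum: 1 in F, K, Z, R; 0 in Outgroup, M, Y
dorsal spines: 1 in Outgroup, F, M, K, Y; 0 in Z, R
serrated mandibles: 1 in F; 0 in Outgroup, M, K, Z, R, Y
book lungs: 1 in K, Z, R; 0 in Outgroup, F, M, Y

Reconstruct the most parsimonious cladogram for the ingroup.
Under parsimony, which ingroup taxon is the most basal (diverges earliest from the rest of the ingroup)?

Character polarity is set by the outgroup: the derived state is whichever differs from the outgroup's state, so for pollen tricolpate, dorsal spines the derived state is '0', and for the remaining characters it is '1'.
Only F, K, R, Y, and Z show the derived state '0' for pollen tricolpate, supporting them as a clade.
bioluminescent organ: derived state '1' in M only — an autapomorphy, so it tells us nothing about relationships among taxa.
calcified operculum (derived state '1') is shared by F, K, R, and Z — a synapomorphy uniting that clade.
dorsal spines: derived state '0' in R and Z only — synapomorphy for {R, Z}.
serrated mandibles (derived state '1') is unique to F (autapomorphy; uninformative for grouping).
book lungs (derived state '1') is shared by K, R, and Z — a synapomorphy uniting that clade.
Most parsimonious ingroup topology: (((F,(K,(Z,R))),Y),M).
M is sister to the clade containing all other ingroup taxa, so it is the earliest-diverging (most basal) ingroup lineage.

M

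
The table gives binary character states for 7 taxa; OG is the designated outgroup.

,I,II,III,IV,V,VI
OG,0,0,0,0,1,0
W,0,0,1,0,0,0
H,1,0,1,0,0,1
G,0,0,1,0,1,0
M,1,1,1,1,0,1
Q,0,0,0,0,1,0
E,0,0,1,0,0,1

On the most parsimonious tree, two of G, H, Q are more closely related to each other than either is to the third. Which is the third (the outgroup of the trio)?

Q

Character polarity is set by the outgroup: the derived state is whichever differs from the outgroup's state, so for V the derived state is '0', and for the remaining characters it is '1'.
I (derived state '1') is shared by H and M — a synapomorphy uniting that clade.
II (derived state '1') is unique to M (autapomorphy; uninformative for grouping).
III: derived state '1' in E, G, H, M, and W only — synapomorphy for {E, G, H, M, W}.
IV (derived state '1') is unique to M (autapomorphy; uninformative for grouping).
V: derived state '0' in E, H, M, and W only — synapomorphy for {E, H, M, W}.
VI (derived state '1') is shared by E, H, and M — a synapomorphy uniting that clade.
Most parsimonious ingroup topology: (((W,((H,M),E)),G),Q).
G and H share a more recent common ancestor with each other than either does with Q, so Q is the least closely related of the three.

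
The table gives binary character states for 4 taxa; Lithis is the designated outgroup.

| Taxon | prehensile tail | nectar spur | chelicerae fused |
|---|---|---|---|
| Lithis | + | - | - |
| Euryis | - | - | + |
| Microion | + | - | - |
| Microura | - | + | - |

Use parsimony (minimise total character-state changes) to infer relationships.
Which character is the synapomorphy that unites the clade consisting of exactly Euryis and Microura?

Character polarity is set by the outgroup: the derived state is whichever differs from the outgroup's state, so for prehensile tail the derived state is '-', and for the remaining characters it is '+'.
Only Euryis and Microura show the derived state '-' for prehensile tail, supporting them as a clade.
nectar spur: derived state '+' in Microura only — an autapomorphy, so it tells us nothing about relationships among taxa.
chelicerae fused: derived state '+' in Euryis only — an autapomorphy, so it tells us nothing about relationships among taxa.
Most parsimonious ingroup topology: ((Euryis,Microura),Microion).
The clade {Euryis, Microura} is supported by prehensile tail: its derived state '-' occurs in exactly those taxa and in no other taxon (including the outgroup).

prehensile tail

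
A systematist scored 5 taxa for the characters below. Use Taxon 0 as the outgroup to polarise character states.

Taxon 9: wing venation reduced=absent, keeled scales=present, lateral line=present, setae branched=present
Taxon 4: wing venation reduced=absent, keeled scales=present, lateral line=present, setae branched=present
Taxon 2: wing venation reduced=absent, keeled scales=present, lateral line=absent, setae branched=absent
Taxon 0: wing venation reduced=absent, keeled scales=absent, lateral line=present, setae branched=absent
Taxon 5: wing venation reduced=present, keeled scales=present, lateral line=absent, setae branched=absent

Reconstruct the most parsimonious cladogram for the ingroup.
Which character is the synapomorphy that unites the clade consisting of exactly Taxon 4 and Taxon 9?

setae branched

Character polarity is set by the outgroup: the derived state is whichever differs from the outgroup's state, so for lateral line the derived state is 'absent', and for the remaining characters it is 'present'.
wing venation reduced: derived state 'present' in Taxon 5 only — an autapomorphy, so it tells us nothing about relationships among taxa.
All ingroup taxa share the derived state 'present' for keeled scales; it defines the ingroup but does not resolve relationships within it.
lateral line (derived state 'absent') is shared by Taxon 2 and Taxon 5 — a synapomorphy uniting that clade.
Only Taxon 4 and Taxon 9 show the derived state 'present' for setae branched, supporting them as a clade.
Most parsimonious ingroup topology: ((Taxon 9,Taxon 4),(Taxon 2,Taxon 5)).
The clade {Taxon 4, Taxon 9} is supported by setae branched: its derived state 'present' occurs in exactly those taxa and in no other taxon (including the outgroup).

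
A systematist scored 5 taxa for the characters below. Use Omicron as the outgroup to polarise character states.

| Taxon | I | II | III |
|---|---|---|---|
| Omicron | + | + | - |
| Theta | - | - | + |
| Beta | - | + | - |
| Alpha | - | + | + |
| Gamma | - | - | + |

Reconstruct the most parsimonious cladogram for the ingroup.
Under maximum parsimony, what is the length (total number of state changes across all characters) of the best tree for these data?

Character polarity is set by the outgroup: the derived state is whichever differs from the outgroup's state, so for I, II the derived state is '-', and for the remaining characters it is '+'.
I (derived state '-') is shared by all ingroup taxa — unites the whole ingroup.
II (derived state '-') is shared by Gamma and Theta — a synapomorphy uniting that clade.
Only Alpha, Gamma, and Theta show the derived state '+' for III, supporting them as a clade.
Most parsimonious ingroup topology: (((Theta,Gamma),Alpha),Beta).
Changes per character on this tree: I: 1; II: 1; III: 1.
Total = 3.

3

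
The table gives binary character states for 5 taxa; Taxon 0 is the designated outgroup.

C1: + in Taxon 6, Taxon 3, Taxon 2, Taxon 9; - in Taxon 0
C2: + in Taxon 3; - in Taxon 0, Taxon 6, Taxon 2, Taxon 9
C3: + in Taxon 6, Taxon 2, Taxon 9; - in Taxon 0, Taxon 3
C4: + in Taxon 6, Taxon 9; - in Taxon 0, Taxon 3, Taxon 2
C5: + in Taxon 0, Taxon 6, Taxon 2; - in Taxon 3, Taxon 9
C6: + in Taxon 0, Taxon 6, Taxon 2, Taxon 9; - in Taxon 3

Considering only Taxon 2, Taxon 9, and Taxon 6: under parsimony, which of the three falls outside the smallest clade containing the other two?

Character polarity is set by the outgroup: the derived state is whichever differs from the outgroup's state, so for C5, C6 the derived state is '-', and for the remaining characters it is '+'.
All ingroup taxa share the derived state '+' for C1; it defines the ingroup but does not resolve relationships within it.
C2: derived state '+' in Taxon 3 only — an autapomorphy, so it tells us nothing about relationships among taxa.
Only Taxon 2, Taxon 6, and Taxon 9 show the derived state '+' for C3, supporting them as a clade.
C4 (derived state '+') is shared by Taxon 6 and Taxon 9 — a synapomorphy uniting that clade.
C5 groups Taxon 3 and Taxon 9, which is incompatible with the clades supported by the remaining characters; treating it as convergent (homoplasy) costs fewer steps than any alternative tree.
C6 (derived state '-') is unique to Taxon 3 (autapomorphy; uninformative for grouping).
Most parsimonious ingroup topology: (((Taxon 6,Taxon 9),Taxon 2),Taxon 3).
Taxon 6 and Taxon 9 share a more recent common ancestor with each other than either does with Taxon 2, so Taxon 2 is the least closely related of the three.

Taxon 2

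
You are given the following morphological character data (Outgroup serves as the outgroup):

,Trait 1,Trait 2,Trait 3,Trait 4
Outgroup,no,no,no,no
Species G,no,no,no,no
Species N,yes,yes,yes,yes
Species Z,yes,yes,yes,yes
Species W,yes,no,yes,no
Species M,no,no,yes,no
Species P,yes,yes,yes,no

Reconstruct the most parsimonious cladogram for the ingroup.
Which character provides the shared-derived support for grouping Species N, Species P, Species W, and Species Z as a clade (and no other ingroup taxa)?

The outgroup has state 'no' for every character, so 'yes' is the derived state throughout.
Trait 1 (derived state 'yes') is shared by Species N, Species P, Species W, and Species Z — a synapomorphy uniting that clade.
Only Species N, Species P, and Species Z show the derived state 'yes' for Trait 2, supporting them as a clade.
Trait 3: derived state 'yes' in Species M, Species N, Species P, Species W, and Species Z only — synapomorphy for {Species M, Species N, Species P, Species W, Species Z}.
Trait 4 (derived state 'yes') is shared by Species N and Species Z — a synapomorphy uniting that clade.
Most parsimonious ingroup topology: (Species G,((((Species N,Species Z),Species P),Species W),Species M)).
The clade {Species N, Species P, Species W, Species Z} is supported by Trait 1: its derived state 'yes' occurs in exactly those taxa and in no other taxon (including the outgroup).

Trait 1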